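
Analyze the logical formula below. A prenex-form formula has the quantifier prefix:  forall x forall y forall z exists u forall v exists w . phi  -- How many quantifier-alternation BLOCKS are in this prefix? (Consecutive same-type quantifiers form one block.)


Quantifier-type sequence: A A A E A E  (A=forall, E=exists)
Group into maximal same-type runs:
  Ax3 | Ex1 | Ax1 | Ex1
Number of blocks = 4

4


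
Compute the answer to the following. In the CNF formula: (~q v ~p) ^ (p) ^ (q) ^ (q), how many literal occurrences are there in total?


Counting literals in each clause:
Clause 1: 2 literal(s)
Clause 2: 1 literal(s)
Clause 3: 1 literal(s)
Clause 4: 1 literal(s)
Total = 5

5


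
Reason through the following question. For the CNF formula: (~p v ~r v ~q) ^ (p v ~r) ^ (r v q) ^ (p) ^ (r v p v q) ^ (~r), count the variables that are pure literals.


Check each variable for pure literal status:
p: mixed (not pure)
q: mixed (not pure)
r: mixed (not pure)
Pure literal count = 0

0


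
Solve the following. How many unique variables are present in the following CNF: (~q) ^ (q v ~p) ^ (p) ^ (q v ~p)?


Identify each variable that appears in the formula.
Variables found: p, q
Count = 2

2


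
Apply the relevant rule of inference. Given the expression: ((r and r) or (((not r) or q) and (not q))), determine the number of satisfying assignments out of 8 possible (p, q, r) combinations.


Check all 8 assignments:
p=0, q=0, r=0: 1
p=0, q=0, r=1: 1
p=0, q=1, r=0: 0
p=0, q=1, r=1: 1
p=1, q=0, r=0: 1
p=1, q=0, r=1: 1
p=1, q=1, r=0: 0
p=1, q=1, r=1: 1
Count of True = 6

6


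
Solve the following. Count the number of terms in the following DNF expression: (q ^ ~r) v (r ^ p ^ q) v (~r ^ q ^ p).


A DNF formula is a disjunction of terms (conjunctions).
Terms are separated by v.
Counting the disjuncts: 3 terms.

3


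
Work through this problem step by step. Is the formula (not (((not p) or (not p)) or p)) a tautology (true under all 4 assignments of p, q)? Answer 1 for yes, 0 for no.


Check all 4 assignments:
p=0, q=0: 0
p=0, q=1: 0
p=1, q=0: 0
p=1, q=1: 0
Satisfying count = 0/4.
Tautology iff count = 4: no.

0


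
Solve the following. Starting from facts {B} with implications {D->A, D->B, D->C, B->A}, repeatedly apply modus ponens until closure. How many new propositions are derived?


Initial facts: {B}
Apply modus ponens to closure:
  B and B->A  =>  A
Final known: {A, B}
New propositions: {A}
Count = 1

1


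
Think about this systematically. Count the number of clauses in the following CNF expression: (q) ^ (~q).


A CNF formula is a conjunction of clauses.
Clauses are separated by ^.
Counting the conjuncts: 2 clauses.

2


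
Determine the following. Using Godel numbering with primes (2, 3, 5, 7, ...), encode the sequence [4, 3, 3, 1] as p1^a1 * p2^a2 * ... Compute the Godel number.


Encode each element as an exponent of the corresponding prime:
  2^4 = 16
  3^3 = 27
  5^3 = 125
  7^1 = 7
Product = 16 * 27 * 125 * 7 = 378000

378000


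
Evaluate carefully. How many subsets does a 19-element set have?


The power set of a set with n elements has 2^n elements.
|P(S)| = 2^19 = 524288

524288


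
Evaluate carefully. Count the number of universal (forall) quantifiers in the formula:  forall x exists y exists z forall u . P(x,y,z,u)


Quantifier prefix: forall x exists y exists z forall u
Mark each quantifier type:
  U E E U
Universal count = 2, Existential count = 2
Asked for universal (forall) quantifiers: 2

2


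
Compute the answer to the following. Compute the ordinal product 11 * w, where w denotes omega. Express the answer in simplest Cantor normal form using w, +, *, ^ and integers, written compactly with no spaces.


Compute 11 * w.
Ordinal * is associative and left-distributive over +, but NOT commutative; for finite n>1, n*w = w but w*n stays w*n.
For finite n>0, n * w = sup{n*k : k<w} = w. So 11 * w = w.
Result = w

w


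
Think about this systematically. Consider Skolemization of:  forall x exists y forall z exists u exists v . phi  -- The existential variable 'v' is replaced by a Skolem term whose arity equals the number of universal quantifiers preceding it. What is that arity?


Quantifier prefix: forall x exists y forall z exists u exists v
'v' is existentially quantified at position 5.
Universal variables preceding it: x, z
Skolem function arity = 2

2


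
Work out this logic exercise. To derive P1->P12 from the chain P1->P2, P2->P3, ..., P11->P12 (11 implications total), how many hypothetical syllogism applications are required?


With 11 implications in a chain connecting 12 propositions:
P1->P2, P2->P3, ..., P11->P12
Steps needed = (number of implications) - 1 = 11 - 1 = 10

10


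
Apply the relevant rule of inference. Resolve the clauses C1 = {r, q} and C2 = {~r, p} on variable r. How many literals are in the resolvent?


Remove r from C1 and ~r from C2.
C1 remainder: {q}
C2 remainder: {p}
Union (resolvent): {p, q}
Resolvent has 2 literal(s).

2


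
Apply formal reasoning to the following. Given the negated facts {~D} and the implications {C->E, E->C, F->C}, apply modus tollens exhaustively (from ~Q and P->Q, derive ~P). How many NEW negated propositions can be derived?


Initial negated facts: {~D}
Apply modus tollens to closure:
  (no implication fires)
Final negated: {~D}
New negations: {(none)}
Count = 0

0


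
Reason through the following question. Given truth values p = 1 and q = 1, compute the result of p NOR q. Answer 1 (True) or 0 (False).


p = 1, q = 1
Operation: p NOR q
Evaluate: 1 NOR 1 = 0

0


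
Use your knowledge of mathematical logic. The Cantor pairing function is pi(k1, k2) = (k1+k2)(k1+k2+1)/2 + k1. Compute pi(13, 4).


k1 + k2 = 17
(k1+k2)(k1+k2+1)/2 = 17 * 18 / 2 = 153
pi = 153 + 13 = 166

166


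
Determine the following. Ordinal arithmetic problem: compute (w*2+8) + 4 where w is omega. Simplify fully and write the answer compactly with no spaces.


Compute (w*2+8) + 4.
Ordinal + is associative but NOT commutative; for finite n>0, n + w = w but w + n stays w+n.
By associativity: (w*2+8) + 4 = w*2 + (8+4) = w*2+12.
Result = w*2+12

w*2+12


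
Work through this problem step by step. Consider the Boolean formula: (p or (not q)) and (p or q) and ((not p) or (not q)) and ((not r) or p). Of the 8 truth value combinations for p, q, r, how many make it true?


Evaluate all 8 assignments for p, q, r:
p=0, q=0, r=0: 0
p=0, q=0, r=1: 0
p=0, q=1, r=0: 0
p=0, q=1, r=1: 0
p=1, q=0, r=0: 1
p=1, q=0, r=1: 1
p=1, q=1, r=0: 0
p=1, q=1, r=1: 0
Satisfying count = 2

2


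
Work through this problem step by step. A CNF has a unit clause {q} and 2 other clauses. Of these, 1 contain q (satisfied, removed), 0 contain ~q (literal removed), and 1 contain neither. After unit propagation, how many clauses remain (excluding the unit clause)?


Satisfied (removed): 1
Shortened (remain): 0
Unchanged (remain): 1
Remaining = 0 + 1 = 1

1


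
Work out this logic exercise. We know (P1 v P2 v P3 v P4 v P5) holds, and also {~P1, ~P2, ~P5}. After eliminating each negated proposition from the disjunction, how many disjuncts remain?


Original disjuncts (5): P1, P2, P3, P4, P5
Negated (eliminate): ~P1, ~P2, ~P5
Remaining disjuncts: P3, P4
Count = 5 - 3 = 2

2


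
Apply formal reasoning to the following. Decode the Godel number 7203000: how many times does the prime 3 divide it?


Factorize 7203000 by dividing by 3 repeatedly.
Division steps: 3 divides 7203000 exactly 1 time(s).
Exponent of 3 = 1

1


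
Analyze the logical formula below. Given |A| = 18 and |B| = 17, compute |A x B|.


The Cartesian product A x B contains all ordered pairs (a, b).
|A x B| = |A| * |B| = 18 * 17 = 306

306


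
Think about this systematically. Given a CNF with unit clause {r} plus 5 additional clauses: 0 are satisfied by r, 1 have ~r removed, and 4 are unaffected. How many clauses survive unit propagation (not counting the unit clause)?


Satisfied (removed): 0
Shortened (remain): 1
Unchanged (remain): 4
Remaining = 1 + 4 = 5

5


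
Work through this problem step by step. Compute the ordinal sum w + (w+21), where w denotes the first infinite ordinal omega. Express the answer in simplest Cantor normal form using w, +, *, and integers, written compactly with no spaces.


Compute w + (w+21).
Ordinal + is associative but NOT commutative; for finite n>0, n + w = w but w + n stays w+n.
w + (w+21) = (w+w) + 21 = w*2+21.
Result = w*2+21

w*2+21


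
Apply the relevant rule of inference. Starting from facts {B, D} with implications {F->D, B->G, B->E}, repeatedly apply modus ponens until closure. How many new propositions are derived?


Initial facts: {B, D}
Apply modus ponens to closure:
  B and B->G  =>  G
  B and B->E  =>  E
Final known: {B, D, E, G}
New propositions: {E, G}
Count = 2

2


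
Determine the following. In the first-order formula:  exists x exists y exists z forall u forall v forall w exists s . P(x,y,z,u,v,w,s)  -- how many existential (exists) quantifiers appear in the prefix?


Quantifier prefix: exists x exists y exists z forall u forall v forall w exists s
Mark each quantifier type:
  E E E U U U E
Universal count = 3, Existential count = 4
Asked for existential (exists) quantifiers: 4

4


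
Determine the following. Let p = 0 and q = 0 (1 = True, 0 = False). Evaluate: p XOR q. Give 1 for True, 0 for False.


p = 0, q = 0
Operation: p XOR q
Evaluate: 0 XOR 0 = 0

0


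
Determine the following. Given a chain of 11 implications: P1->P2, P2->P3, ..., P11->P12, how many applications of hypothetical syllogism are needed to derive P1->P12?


With 11 implications in a chain connecting 12 propositions:
P1->P2, P2->P3, ..., P11->P12
Steps needed = (number of implications) - 1 = 11 - 1 = 10

10


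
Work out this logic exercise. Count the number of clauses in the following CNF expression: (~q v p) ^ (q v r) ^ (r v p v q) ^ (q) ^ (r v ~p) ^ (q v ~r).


A CNF formula is a conjunction of clauses.
Clauses are separated by ^.
Counting the conjuncts: 6 clauses.

6


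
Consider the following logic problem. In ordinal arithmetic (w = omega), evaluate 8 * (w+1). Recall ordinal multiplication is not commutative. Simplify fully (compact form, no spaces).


Compute 8 * (w+1).
Ordinal * is associative and left-distributive over +, but NOT commutative; for finite n>1, n*w = w but w*n stays w*n.
By left-distributivity: 8 * (w+1) = 8*w + 8*1 = w + 8 = w+8.
Result = w+8

w+8


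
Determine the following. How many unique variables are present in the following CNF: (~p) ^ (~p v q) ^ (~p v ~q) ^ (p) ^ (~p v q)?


Identify each variable that appears in the formula.
Variables found: p, q
Count = 2

2


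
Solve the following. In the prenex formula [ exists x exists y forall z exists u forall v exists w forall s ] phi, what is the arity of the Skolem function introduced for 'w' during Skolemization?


Quantifier prefix: exists x exists y forall z exists u forall v exists w forall s
'w' is existentially quantified at position 6.
Universal variables preceding it: z, v
Skolem function arity = 2

2


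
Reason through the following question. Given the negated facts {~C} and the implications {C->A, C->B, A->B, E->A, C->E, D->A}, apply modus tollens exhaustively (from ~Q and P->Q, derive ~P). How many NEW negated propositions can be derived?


Initial negated facts: {~C}
Apply modus tollens to closure:
  (no implication fires)
Final negated: {~C}
New negations: {(none)}
Count = 0

0


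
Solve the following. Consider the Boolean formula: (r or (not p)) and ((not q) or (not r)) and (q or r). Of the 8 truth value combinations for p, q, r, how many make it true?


Evaluate all 8 assignments for p, q, r:
p=0, q=0, r=0: 0
p=0, q=0, r=1: 1
p=0, q=1, r=0: 1
p=0, q=1, r=1: 0
p=1, q=0, r=0: 0
p=1, q=0, r=1: 1
p=1, q=1, r=0: 0
p=1, q=1, r=1: 0
Satisfying count = 3

3


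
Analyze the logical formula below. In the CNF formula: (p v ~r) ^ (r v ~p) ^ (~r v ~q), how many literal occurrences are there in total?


Counting literals in each clause:
Clause 1: 2 literal(s)
Clause 2: 2 literal(s)
Clause 3: 2 literal(s)
Total = 6

6


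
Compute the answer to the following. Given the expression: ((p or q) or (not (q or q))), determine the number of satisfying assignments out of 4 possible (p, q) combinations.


Check all 4 assignments:
p=0, q=0: 1
p=0, q=1: 1
p=1, q=0: 1
p=1, q=1: 1
Count of True = 4

4


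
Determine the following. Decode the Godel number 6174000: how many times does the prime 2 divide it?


Factorize 6174000 by dividing by 2 repeatedly.
Division steps: 2 divides 6174000 exactly 4 time(s).
Exponent of 2 = 4

4


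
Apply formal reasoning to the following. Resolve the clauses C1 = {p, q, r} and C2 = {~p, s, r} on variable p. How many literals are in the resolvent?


Remove p from C1 and ~p from C2.
C1 remainder: {q, r}
C2 remainder: {s, r}
Union (resolvent): {q, r, s}
Resolvent has 3 literal(s).

3


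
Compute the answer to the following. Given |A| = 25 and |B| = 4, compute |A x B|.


The Cartesian product A x B contains all ordered pairs (a, b).
|A x B| = |A| * |B| = 25 * 4 = 100

100


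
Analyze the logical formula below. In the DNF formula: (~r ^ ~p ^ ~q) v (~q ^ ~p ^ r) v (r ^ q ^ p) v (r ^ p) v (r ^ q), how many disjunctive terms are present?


A DNF formula is a disjunction of terms (conjunctions).
Terms are separated by v.
Counting the disjuncts: 5 terms.

5


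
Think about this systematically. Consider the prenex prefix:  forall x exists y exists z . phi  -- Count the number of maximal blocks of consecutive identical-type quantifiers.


Quantifier-type sequence: A E E  (A=forall, E=exists)
Group into maximal same-type runs:
  Ax1 | Ex2
Number of blocks = 2

2


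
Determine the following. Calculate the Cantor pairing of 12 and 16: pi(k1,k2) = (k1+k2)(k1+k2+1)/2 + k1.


k1 + k2 = 28
(k1+k2)(k1+k2+1)/2 = 28 * 29 / 2 = 406
pi = 406 + 12 = 418

418


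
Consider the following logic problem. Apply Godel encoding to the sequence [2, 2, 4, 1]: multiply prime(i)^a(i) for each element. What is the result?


Encode each element as an exponent of the corresponding prime:
  2^2 = 4
  3^2 = 9
  5^4 = 625
  7^1 = 7
Product = 4 * 9 * 625 * 7 = 157500

157500


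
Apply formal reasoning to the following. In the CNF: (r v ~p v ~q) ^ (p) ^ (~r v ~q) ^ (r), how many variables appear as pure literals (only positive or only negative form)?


Check each variable for pure literal status:
p: mixed (not pure)
q: pure negative
r: mixed (not pure)
Pure literal count = 1

1


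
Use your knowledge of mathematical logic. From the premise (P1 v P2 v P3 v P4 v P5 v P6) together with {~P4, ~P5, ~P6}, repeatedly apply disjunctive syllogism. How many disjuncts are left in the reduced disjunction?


Original disjuncts (6): P1, P2, P3, P4, P5, P6
Negated (eliminate): ~P4, ~P5, ~P6
Remaining disjuncts: P1, P2, P3
Count = 6 - 3 = 3

3


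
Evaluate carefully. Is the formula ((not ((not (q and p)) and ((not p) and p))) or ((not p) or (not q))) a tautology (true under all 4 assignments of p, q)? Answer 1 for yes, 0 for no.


Check all 4 assignments:
p=0, q=0: 1
p=0, q=1: 1
p=1, q=0: 1
p=1, q=1: 1
Satisfying count = 4/4.
Tautology iff count = 4: yes.

1


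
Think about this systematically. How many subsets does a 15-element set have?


The power set of a set with n elements has 2^n elements.
|P(S)| = 2^15 = 32768

32768


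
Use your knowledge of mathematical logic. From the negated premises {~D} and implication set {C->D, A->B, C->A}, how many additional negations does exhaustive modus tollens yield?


Initial negated facts: {~D}
Apply modus tollens to closure:
  ~D and C->D  =>  ~C
Final negated: {~C, ~D}
New negations: {~C}
Count = 1

1


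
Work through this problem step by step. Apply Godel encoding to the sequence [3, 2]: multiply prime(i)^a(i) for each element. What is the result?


Encode each element as an exponent of the corresponding prime:
  2^3 = 8
  3^2 = 9
Product = 8 * 9 = 72

72


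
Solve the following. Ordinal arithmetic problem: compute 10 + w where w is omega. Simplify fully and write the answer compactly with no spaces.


Compute 10 + w.
Ordinal + is associative but NOT commutative; for finite n>0, n + w = w but w + n stays w+n.
Any finite left addend is absorbed by w on the right: 10 + w = w.
Result = w

w


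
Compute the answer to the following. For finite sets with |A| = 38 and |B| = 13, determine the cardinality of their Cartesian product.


The Cartesian product A x B contains all ordered pairs (a, b).
|A x B| = |A| * |B| = 38 * 13 = 494

494


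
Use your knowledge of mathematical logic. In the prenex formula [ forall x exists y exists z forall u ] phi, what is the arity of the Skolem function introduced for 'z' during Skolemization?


Quantifier prefix: forall x exists y exists z forall u
'z' is existentially quantified at position 3.
Universal variables preceding it: x
Skolem function arity = 1

1


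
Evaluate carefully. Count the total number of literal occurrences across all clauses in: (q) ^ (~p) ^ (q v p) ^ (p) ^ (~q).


Counting literals in each clause:
Clause 1: 1 literal(s)
Clause 2: 1 literal(s)
Clause 3: 2 literal(s)
Clause 4: 1 literal(s)
Clause 5: 1 literal(s)
Total = 6

6


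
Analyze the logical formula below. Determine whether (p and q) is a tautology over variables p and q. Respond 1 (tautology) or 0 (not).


Check all 4 assignments:
p=0, q=0: 0
p=0, q=1: 0
p=1, q=0: 0
p=1, q=1: 1
Satisfying count = 1/4.
Tautology iff count = 4: no.

0


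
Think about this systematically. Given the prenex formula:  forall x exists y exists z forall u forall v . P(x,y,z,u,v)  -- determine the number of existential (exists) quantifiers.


Quantifier prefix: forall x exists y exists z forall u forall v
Mark each quantifier type:
  U E E U U
Universal count = 3, Existential count = 2
Asked for existential (exists) quantifiers: 2

2


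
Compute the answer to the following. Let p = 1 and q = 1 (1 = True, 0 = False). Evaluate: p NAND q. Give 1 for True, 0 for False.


p = 1, q = 1
Operation: p NAND q
Evaluate: 1 NAND 1 = 0

0


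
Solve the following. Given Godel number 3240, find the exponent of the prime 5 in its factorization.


Factorize 3240 by dividing by 5 repeatedly.
Division steps: 5 divides 3240 exactly 1 time(s).
Exponent of 5 = 1

1


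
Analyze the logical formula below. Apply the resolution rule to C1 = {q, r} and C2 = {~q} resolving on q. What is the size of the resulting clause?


Remove q from C1 and ~q from C2.
C1 remainder: {r}
C2 remainder: {}
Union (resolvent): {r}
Resolvent has 1 literal(s).

1


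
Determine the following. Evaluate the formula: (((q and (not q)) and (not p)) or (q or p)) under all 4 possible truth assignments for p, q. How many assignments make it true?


Check all 4 assignments:
p=0, q=0: 0
p=0, q=1: 1
p=1, q=0: 1
p=1, q=1: 1
Count of True = 3

3


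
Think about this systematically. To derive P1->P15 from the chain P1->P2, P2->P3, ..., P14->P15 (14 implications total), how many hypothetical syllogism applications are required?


With 14 implications in a chain connecting 15 propositions:
P1->P2, P2->P3, ..., P14->P15
Steps needed = (number of implications) - 1 = 14 - 1 = 13

13


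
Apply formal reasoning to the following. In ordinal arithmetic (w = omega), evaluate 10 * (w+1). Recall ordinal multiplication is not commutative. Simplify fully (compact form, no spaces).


Compute 10 * (w+1).
Ordinal * is associative and left-distributive over +, but NOT commutative; for finite n>1, n*w = w but w*n stays w*n.
By left-distributivity: 10 * (w+1) = 10*w + 10*1 = w + 10 = w+10.
Result = w+10

w+10


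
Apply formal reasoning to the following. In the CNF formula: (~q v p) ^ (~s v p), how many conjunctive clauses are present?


A CNF formula is a conjunction of clauses.
Clauses are separated by ^.
Counting the conjuncts: 2 clauses.

2


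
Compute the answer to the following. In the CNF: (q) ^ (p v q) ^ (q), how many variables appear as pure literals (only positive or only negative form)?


Check each variable for pure literal status:
p: pure positive
q: pure positive
r: absent (not pure)
Pure literal count = 2

2


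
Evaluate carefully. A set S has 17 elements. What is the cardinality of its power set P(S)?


The power set of a set with n elements has 2^n elements.
|P(S)| = 2^17 = 131072

131072


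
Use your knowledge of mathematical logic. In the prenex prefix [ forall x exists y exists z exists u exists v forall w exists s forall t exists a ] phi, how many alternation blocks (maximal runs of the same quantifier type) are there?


Quantifier-type sequence: A E E E E A E A E  (A=forall, E=exists)
Group into maximal same-type runs:
  Ax1 | Ex4 | Ax1 | Ex1 | Ax1 | Ex1
Number of blocks = 6

6


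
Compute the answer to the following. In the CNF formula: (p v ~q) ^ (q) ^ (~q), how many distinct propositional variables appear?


Identify each variable that appears in the formula.
Variables found: p, q
Count = 2

2


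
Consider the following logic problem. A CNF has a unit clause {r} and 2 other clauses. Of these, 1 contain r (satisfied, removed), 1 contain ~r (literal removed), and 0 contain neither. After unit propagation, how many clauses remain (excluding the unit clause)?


Satisfied (removed): 1
Shortened (remain): 1
Unchanged (remain): 0
Remaining = 1 + 0 = 1

1


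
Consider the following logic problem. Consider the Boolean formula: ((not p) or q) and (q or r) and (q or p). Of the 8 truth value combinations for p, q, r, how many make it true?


Evaluate all 8 assignments for p, q, r:
p=0, q=0, r=0: 0
p=0, q=0, r=1: 0
p=0, q=1, r=0: 1
p=0, q=1, r=1: 1
p=1, q=0, r=0: 0
p=1, q=0, r=1: 0
p=1, q=1, r=0: 1
p=1, q=1, r=1: 1
Satisfying count = 4

4


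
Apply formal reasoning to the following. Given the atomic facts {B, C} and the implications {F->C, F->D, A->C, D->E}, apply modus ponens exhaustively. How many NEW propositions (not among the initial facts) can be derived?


Initial facts: {B, C}
Apply modus ponens to closure:
  (no implication fires)
Final known: {B, C}
New propositions: {(none)}
Count = 0

0


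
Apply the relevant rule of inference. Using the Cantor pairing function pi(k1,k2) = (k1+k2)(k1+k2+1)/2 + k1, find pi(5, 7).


k1 + k2 = 12
(k1+k2)(k1+k2+1)/2 = 12 * 13 / 2 = 78
pi = 78 + 5 = 83

83


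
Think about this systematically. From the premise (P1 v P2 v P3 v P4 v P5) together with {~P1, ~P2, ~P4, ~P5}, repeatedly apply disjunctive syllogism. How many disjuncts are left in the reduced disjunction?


Original disjuncts (5): P1, P2, P3, P4, P5
Negated (eliminate): ~P1, ~P2, ~P4, ~P5
Remaining disjuncts: P3
Count = 5 - 4 = 1

1


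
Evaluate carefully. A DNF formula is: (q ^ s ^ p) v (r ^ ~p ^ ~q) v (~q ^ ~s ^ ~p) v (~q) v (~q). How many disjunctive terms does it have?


A DNF formula is a disjunction of terms (conjunctions).
Terms are separated by v.
Counting the disjuncts: 5 terms.

5


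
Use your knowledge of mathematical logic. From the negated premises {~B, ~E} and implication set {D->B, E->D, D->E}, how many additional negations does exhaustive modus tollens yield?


Initial negated facts: {~B, ~E}
Apply modus tollens to closure:
  ~B and D->B  =>  ~D
Final negated: {~B, ~D, ~E}
New negations: {~D}
Count = 1

1


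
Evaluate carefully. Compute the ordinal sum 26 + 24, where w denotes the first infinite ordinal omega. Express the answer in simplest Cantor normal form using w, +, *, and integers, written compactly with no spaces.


Compute 26 + 24.
Ordinal + is associative but NOT commutative; for finite n>0, n + w = w but w + n stays w+n.
Both operands finite; ordinal + agrees with natural +: 26 + 24 = 50.
Result = 50

50


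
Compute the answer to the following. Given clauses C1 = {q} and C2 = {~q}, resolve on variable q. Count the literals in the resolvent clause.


Remove q from C1 and ~q from C2.
C1 remainder: {}
C2 remainder: {}
Union (resolvent): {} (empty clause)
Resolvent has 0 literal(s).

0


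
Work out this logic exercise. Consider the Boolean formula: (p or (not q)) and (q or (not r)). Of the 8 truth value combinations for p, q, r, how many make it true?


Evaluate all 8 assignments for p, q, r:
p=0, q=0, r=0: 1
p=0, q=0, r=1: 0
p=0, q=1, r=0: 0
p=0, q=1, r=1: 0
p=1, q=0, r=0: 1
p=1, q=0, r=1: 0
p=1, q=1, r=0: 1
p=1, q=1, r=1: 1
Satisfying count = 4

4


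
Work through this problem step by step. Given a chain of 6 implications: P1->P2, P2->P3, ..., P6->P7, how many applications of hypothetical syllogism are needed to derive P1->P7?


With 6 implications in a chain connecting 7 propositions:
P1->P2, P2->P3, ..., P6->P7
Steps needed = (number of implications) - 1 = 6 - 1 = 5

5


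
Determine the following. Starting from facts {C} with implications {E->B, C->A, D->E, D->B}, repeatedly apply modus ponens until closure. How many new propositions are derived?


Initial facts: {C}
Apply modus ponens to closure:
  C and C->A  =>  A
Final known: {A, C}
New propositions: {A}
Count = 1

1


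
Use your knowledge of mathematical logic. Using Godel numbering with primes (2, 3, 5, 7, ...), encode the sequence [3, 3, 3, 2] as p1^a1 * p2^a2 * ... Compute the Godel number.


Encode each element as an exponent of the corresponding prime:
  2^3 = 8
  3^3 = 27
  5^3 = 125
  7^2 = 49
Product = 8 * 27 * 125 * 49 = 1323000

1323000


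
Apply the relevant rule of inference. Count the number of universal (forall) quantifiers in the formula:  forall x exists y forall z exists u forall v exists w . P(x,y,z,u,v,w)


Quantifier prefix: forall x exists y forall z exists u forall v exists w
Mark each quantifier type:
  U E U E U E
Universal count = 3, Existential count = 3
Asked for universal (forall) quantifiers: 3

3


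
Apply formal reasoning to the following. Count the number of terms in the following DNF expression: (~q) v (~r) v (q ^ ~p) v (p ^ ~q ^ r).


A DNF formula is a disjunction of terms (conjunctions).
Terms are separated by v.
Counting the disjuncts: 4 terms.

4


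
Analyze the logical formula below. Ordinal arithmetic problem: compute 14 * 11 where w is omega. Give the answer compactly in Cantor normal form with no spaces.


Compute 14 * 11.
Ordinal * is associative and left-distributive over +, but NOT commutative; for finite n>1, n*w = w but w*n stays w*n.
Both finite; ordinal * agrees with natural *: 14 * 11 = 154.
Result = 154

154


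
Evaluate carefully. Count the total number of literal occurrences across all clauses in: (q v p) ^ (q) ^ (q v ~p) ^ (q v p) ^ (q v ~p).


Counting literals in each clause:
Clause 1: 2 literal(s)
Clause 2: 1 literal(s)
Clause 3: 2 literal(s)
Clause 4: 2 literal(s)
Clause 5: 2 literal(s)
Total = 9

9


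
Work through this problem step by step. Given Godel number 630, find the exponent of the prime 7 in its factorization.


Factorize 630 by dividing by 7 repeatedly.
Division steps: 7 divides 630 exactly 1 time(s).
Exponent of 7 = 1

1


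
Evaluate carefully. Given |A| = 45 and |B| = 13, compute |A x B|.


The Cartesian product A x B contains all ordered pairs (a, b).
|A x B| = |A| * |B| = 45 * 13 = 585

585


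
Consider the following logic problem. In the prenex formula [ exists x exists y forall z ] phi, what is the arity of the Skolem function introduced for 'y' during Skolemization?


Quantifier prefix: exists x exists y forall z
'y' is existentially quantified at position 2.
No universal quantifiers precede it.
Skolem function arity = 0 (a Skolem constant)

0


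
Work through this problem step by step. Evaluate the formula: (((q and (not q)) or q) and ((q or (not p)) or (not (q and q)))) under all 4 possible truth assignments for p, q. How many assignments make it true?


Check all 4 assignments:
p=0, q=0: 0
p=0, q=1: 1
p=1, q=0: 0
p=1, q=1: 1
Count of True = 2

2


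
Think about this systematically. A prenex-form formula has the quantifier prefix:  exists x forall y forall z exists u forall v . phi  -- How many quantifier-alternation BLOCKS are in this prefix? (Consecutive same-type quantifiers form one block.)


Quantifier-type sequence: E A A E A  (A=forall, E=exists)
Group into maximal same-type runs:
  Ex1 | Ax2 | Ex1 | Ax1
Number of blocks = 4

4


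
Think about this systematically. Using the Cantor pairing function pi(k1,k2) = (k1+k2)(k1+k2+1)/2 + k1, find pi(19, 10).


k1 + k2 = 29
(k1+k2)(k1+k2+1)/2 = 29 * 30 / 2 = 435
pi = 435 + 19 = 454

454


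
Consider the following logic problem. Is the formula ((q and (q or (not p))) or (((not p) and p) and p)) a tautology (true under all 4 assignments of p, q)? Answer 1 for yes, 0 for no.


Check all 4 assignments:
p=0, q=0: 0
p=0, q=1: 1
p=1, q=0: 0
p=1, q=1: 1
Satisfying count = 2/4.
Tautology iff count = 4: no.

0


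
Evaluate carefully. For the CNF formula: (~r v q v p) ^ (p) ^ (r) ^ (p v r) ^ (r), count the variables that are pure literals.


Check each variable for pure literal status:
p: pure positive
q: pure positive
r: mixed (not pure)
Pure literal count = 2

2


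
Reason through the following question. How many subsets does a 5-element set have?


The power set of a set with n elements has 2^n elements.
|P(S)| = 2^5 = 32

32


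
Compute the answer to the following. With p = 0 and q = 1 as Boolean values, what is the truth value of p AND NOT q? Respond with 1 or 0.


p = 0, q = 1
Operation: p AND NOT q
Evaluate: 0 AND NOT 1 = 0

0


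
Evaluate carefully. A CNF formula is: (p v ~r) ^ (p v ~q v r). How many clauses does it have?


A CNF formula is a conjunction of clauses.
Clauses are separated by ^.
Counting the conjuncts: 2 clauses.

2


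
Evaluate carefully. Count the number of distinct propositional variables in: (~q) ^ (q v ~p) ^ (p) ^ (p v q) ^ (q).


Identify each variable that appears in the formula.
Variables found: p, q
Count = 2

2


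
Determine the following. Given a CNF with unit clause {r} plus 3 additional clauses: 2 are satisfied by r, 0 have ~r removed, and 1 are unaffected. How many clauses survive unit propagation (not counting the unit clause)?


Satisfied (removed): 2
Shortened (remain): 0
Unchanged (remain): 1
Remaining = 0 + 1 = 1

1


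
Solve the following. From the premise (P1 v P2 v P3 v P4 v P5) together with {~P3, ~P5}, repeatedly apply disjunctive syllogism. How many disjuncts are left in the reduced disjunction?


Original disjuncts (5): P1, P2, P3, P4, P5
Negated (eliminate): ~P3, ~P5
Remaining disjuncts: P1, P2, P4
Count = 5 - 2 = 3

3


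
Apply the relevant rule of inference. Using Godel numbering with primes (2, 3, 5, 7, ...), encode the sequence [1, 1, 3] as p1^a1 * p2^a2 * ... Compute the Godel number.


Encode each element as an exponent of the corresponding prime:
  2^1 = 2
  3^1 = 3
  5^3 = 125
Product = 2 * 3 * 125 = 750

750


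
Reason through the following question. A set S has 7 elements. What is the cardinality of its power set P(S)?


The power set of a set with n elements has 2^n elements.
|P(S)| = 2^7 = 128

128


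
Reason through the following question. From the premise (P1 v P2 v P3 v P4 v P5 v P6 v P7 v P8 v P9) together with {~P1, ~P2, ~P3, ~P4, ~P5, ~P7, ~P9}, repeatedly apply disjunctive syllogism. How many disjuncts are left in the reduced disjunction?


Original disjuncts (9): P1, P2, P3, P4, P5, P6, P7, P8, P9
Negated (eliminate): ~P1, ~P2, ~P3, ~P4, ~P5, ~P7, ~P9
Remaining disjuncts: P6, P8
Count = 9 - 7 = 2

2


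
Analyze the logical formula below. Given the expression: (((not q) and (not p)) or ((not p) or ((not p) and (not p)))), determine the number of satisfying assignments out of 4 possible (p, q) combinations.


Check all 4 assignments:
p=0, q=0: 1
p=0, q=1: 1
p=1, q=0: 0
p=1, q=1: 0
Count of True = 2

2


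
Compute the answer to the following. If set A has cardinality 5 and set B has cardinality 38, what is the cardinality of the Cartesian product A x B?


The Cartesian product A x B contains all ordered pairs (a, b).
|A x B| = |A| * |B| = 5 * 38 = 190

190


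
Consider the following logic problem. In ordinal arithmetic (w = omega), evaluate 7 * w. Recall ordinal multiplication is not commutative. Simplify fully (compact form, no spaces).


Compute 7 * w.
Ordinal * is associative and left-distributive over +, but NOT commutative; for finite n>1, n*w = w but w*n stays w*n.
For finite n>0, n * w = sup{n*k : k<w} = w. So 7 * w = w.
Result = w

w


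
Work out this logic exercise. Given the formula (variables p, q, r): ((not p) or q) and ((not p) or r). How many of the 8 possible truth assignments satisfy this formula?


Evaluate all 8 assignments for p, q, r:
p=0, q=0, r=0: 1
p=0, q=0, r=1: 1
p=0, q=1, r=0: 1
p=0, q=1, r=1: 1
p=1, q=0, r=0: 0
p=1, q=0, r=1: 0
p=1, q=1, r=0: 0
p=1, q=1, r=1: 1
Satisfying count = 5

5


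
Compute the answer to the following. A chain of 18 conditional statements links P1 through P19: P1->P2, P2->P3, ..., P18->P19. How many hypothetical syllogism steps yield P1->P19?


With 18 implications in a chain connecting 19 propositions:
P1->P2, P2->P3, ..., P18->P19
Steps needed = (number of implications) - 1 = 18 - 1 = 17

17


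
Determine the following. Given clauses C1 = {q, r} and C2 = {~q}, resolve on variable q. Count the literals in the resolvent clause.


Remove q from C1 and ~q from C2.
C1 remainder: {r}
C2 remainder: {}
Union (resolvent): {r}
Resolvent has 1 literal(s).

1


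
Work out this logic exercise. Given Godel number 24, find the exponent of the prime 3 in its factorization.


Factorize 24 by dividing by 3 repeatedly.
Division steps: 3 divides 24 exactly 1 time(s).
Exponent of 3 = 1

1


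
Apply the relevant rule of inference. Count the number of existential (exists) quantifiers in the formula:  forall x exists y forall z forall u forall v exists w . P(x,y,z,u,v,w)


Quantifier prefix: forall x exists y forall z forall u forall v exists w
Mark each quantifier type:
  U E U U U E
Universal count = 4, Existential count = 2
Asked for existential (exists) quantifiers: 2

2


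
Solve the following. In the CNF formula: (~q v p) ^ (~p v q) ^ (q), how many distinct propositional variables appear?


Identify each variable that appears in the formula.
Variables found: p, q
Count = 2

2


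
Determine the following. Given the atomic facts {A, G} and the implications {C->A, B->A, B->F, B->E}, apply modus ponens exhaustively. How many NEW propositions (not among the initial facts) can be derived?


Initial facts: {A, G}
Apply modus ponens to closure:
  (no implication fires)
Final known: {A, G}
New propositions: {(none)}
Count = 0

0


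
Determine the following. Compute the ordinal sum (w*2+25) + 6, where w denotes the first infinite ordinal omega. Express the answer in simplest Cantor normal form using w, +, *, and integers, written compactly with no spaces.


Compute (w*2+25) + 6.
Ordinal + is associative but NOT commutative; for finite n>0, n + w = w but w + n stays w+n.
By associativity: (w*2+25) + 6 = w*2 + (25+6) = w*2+31.
Result = w*2+31

w*2+31


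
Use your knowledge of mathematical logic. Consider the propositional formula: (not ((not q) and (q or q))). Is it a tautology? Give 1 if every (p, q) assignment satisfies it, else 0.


Check all 4 assignments:
p=0, q=0: 1
p=0, q=1: 1
p=1, q=0: 1
p=1, q=1: 1
Satisfying count = 4/4.
Tautology iff count = 4: yes.

1


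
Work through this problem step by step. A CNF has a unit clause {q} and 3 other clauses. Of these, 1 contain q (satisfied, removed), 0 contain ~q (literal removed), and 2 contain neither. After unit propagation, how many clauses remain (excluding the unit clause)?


Satisfied (removed): 1
Shortened (remain): 0
Unchanged (remain): 2
Remaining = 0 + 2 = 2

2


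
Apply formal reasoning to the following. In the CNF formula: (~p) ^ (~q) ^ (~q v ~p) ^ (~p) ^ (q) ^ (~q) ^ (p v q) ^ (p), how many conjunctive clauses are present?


A CNF formula is a conjunction of clauses.
Clauses are separated by ^.
Counting the conjuncts: 8 clauses.

8


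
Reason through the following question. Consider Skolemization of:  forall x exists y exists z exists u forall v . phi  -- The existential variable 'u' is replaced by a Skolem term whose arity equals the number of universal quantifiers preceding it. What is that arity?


Quantifier prefix: forall x exists y exists z exists u forall v
'u' is existentially quantified at position 4.
Universal variables preceding it: x
Skolem function arity = 1

1


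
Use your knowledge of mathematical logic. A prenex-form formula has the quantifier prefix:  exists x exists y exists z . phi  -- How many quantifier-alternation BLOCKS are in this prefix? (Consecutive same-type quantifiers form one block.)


Quantifier-type sequence: E E E  (A=forall, E=exists)
Group into maximal same-type runs:
  Ex3
Number of blocks = 1

1


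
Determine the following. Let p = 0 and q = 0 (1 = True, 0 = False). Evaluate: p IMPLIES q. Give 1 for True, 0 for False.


p = 0, q = 0
Operation: p IMPLIES q
Evaluate: 0 IMPLIES 0 = 1

1


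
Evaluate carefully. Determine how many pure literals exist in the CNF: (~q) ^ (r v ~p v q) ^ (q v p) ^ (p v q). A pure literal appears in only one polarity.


Check each variable for pure literal status:
p: mixed (not pure)
q: mixed (not pure)
r: pure positive
Pure literal count = 1

1


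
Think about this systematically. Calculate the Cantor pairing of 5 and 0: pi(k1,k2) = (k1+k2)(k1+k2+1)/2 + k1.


k1 + k2 = 5
(k1+k2)(k1+k2+1)/2 = 5 * 6 / 2 = 15
pi = 15 + 5 = 20

20


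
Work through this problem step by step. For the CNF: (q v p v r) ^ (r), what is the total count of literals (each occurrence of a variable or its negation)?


Counting literals in each clause:
Clause 1: 3 literal(s)
Clause 2: 1 literal(s)
Total = 4

4


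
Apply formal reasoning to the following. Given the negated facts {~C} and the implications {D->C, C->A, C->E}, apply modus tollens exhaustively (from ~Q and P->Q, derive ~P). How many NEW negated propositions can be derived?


Initial negated facts: {~C}
Apply modus tollens to closure:
  ~C and D->C  =>  ~D
Final negated: {~C, ~D}
New negations: {~D}
Count = 1

1


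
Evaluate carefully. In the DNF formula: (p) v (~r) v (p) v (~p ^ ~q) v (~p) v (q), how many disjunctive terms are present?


A DNF formula is a disjunction of terms (conjunctions).
Terms are separated by v.
Counting the disjuncts: 6 terms.

6


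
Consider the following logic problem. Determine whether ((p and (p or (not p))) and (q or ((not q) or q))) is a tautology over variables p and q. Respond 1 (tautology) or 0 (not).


Check all 4 assignments:
p=0, q=0: 0
p=0, q=1: 0
p=1, q=0: 1
p=1, q=1: 1
Satisfying count = 2/4.
Tautology iff count = 4: no.

0


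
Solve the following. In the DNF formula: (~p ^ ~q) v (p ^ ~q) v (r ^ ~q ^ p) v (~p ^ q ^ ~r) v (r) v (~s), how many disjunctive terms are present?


A DNF formula is a disjunction of terms (conjunctions).
Terms are separated by v.
Counting the disjuncts: 6 terms.

6


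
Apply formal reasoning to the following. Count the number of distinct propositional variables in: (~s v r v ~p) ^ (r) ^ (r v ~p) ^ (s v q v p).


Identify each variable that appears in the formula.
Variables found: p, q, r, s
Count = 4

4


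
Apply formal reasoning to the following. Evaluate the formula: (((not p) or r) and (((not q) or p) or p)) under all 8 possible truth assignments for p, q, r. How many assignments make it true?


Check all 8 assignments:
p=0, q=0, r=0: 1
p=0, q=0, r=1: 1
p=0, q=1, r=0: 0
p=0, q=1, r=1: 0
p=1, q=0, r=0: 0
p=1, q=0, r=1: 1
p=1, q=1, r=0: 0
p=1, q=1, r=1: 1
Count of True = 4

4


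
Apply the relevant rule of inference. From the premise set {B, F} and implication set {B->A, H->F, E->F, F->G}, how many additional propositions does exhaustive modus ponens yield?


Initial facts: {B, F}
Apply modus ponens to closure:
  B and B->A  =>  A
  F and F->G  =>  G
Final known: {A, B, F, G}
New propositions: {A, G}
Count = 2

2
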